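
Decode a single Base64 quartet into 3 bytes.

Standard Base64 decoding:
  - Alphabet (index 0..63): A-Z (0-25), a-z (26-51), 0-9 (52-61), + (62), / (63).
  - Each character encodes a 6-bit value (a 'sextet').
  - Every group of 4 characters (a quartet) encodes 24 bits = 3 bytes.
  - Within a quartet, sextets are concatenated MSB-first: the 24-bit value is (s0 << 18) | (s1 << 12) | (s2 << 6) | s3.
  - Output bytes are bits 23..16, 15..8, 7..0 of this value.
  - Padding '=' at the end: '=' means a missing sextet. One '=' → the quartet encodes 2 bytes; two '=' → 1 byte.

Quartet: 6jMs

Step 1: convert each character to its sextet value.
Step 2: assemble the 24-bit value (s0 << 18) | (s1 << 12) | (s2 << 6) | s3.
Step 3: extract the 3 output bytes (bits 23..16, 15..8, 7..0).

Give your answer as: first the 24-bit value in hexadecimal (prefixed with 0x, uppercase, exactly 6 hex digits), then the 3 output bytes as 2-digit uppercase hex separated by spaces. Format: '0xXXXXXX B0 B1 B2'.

Sextets: 6=58, j=35, M=12, s=44
24-bit: (58<<18) | (35<<12) | (12<<6) | 44
      = 0xE80000 | 0x023000 | 0x000300 | 0x00002C
      = 0xEA332C
Bytes: (v>>16)&0xFF=EA, (v>>8)&0xFF=33, v&0xFF=2C

Answer: 0xEA332C EA 33 2C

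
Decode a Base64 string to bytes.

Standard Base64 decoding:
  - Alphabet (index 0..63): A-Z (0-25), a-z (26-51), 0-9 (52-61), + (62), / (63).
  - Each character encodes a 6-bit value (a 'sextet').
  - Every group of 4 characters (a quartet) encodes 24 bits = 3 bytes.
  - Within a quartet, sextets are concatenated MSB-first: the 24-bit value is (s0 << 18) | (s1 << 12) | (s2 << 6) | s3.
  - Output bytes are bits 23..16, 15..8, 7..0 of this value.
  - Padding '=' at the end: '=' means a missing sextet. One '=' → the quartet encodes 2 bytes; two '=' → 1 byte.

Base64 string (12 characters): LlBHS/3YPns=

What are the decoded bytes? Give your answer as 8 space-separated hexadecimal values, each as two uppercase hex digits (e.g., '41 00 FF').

Answer: 2E 50 47 4B FD D8 3E 7B

Derivation:
After char 0 ('L'=11): chars_in_quartet=1 acc=0xB bytes_emitted=0
After char 1 ('l'=37): chars_in_quartet=2 acc=0x2E5 bytes_emitted=0
After char 2 ('B'=1): chars_in_quartet=3 acc=0xB941 bytes_emitted=0
After char 3 ('H'=7): chars_in_quartet=4 acc=0x2E5047 -> emit 2E 50 47, reset; bytes_emitted=3
After char 4 ('S'=18): chars_in_quartet=1 acc=0x12 bytes_emitted=3
After char 5 ('/'=63): chars_in_quartet=2 acc=0x4BF bytes_emitted=3
After char 6 ('3'=55): chars_in_quartet=3 acc=0x12FF7 bytes_emitted=3
After char 7 ('Y'=24): chars_in_quartet=4 acc=0x4BFDD8 -> emit 4B FD D8, reset; bytes_emitted=6
After char 8 ('P'=15): chars_in_quartet=1 acc=0xF bytes_emitted=6
After char 9 ('n'=39): chars_in_quartet=2 acc=0x3E7 bytes_emitted=6
After char 10 ('s'=44): chars_in_quartet=3 acc=0xF9EC bytes_emitted=6
Padding '=': partial quartet acc=0xF9EC -> emit 3E 7B; bytes_emitted=8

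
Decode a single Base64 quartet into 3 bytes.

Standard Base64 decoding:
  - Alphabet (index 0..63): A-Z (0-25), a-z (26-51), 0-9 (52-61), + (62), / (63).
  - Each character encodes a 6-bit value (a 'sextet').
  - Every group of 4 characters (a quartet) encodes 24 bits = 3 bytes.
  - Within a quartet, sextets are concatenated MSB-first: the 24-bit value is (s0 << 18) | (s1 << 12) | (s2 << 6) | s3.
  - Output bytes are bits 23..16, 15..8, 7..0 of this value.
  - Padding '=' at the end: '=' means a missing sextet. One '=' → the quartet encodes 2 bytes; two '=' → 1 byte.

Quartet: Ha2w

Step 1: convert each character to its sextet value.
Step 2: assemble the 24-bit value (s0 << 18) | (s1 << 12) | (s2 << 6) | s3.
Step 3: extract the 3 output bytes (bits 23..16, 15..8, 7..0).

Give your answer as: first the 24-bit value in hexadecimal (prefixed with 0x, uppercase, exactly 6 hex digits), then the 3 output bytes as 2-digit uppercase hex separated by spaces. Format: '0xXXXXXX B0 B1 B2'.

Sextets: H=7, a=26, 2=54, w=48
24-bit: (7<<18) | (26<<12) | (54<<6) | 48
      = 0x1C0000 | 0x01A000 | 0x000D80 | 0x000030
      = 0x1DADB0
Bytes: (v>>16)&0xFF=1D, (v>>8)&0xFF=AD, v&0xFF=B0

Answer: 0x1DADB0 1D AD B0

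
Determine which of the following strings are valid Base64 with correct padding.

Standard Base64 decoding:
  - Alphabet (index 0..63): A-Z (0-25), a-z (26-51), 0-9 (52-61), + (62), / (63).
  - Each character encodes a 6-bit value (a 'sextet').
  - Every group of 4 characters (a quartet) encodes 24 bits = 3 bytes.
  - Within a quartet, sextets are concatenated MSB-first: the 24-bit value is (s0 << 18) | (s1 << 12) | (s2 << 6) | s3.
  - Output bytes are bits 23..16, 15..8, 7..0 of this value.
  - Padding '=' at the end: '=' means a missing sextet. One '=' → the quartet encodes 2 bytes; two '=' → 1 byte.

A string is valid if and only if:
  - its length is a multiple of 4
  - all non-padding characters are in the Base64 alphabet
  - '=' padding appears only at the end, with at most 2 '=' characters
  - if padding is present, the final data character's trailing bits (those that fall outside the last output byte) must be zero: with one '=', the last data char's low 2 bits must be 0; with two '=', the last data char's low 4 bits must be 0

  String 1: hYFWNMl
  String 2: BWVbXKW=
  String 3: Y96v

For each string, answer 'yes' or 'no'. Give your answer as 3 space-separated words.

String 1: 'hYFWNMl' → invalid (len=7 not mult of 4)
String 2: 'BWVbXKW=' → invalid (bad trailing bits)
String 3: 'Y96v' → valid

Answer: no no yes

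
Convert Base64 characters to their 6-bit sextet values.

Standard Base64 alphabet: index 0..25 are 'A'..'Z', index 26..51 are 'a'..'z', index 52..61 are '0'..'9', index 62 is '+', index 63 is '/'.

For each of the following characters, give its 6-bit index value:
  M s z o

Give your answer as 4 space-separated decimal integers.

'M': A..Z range, ord('M') − ord('A') = 12
's': a..z range, 26 + ord('s') − ord('a') = 44
'z': a..z range, 26 + ord('z') − ord('a') = 51
'o': a..z range, 26 + ord('o') − ord('a') = 40

Answer: 12 44 51 40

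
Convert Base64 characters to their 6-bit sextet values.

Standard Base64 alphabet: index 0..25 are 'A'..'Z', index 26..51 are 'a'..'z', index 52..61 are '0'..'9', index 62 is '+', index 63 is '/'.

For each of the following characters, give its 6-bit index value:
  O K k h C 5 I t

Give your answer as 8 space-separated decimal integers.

'O': A..Z range, ord('O') − ord('A') = 14
'K': A..Z range, ord('K') − ord('A') = 10
'k': a..z range, 26 + ord('k') − ord('a') = 36
'h': a..z range, 26 + ord('h') − ord('a') = 33
'C': A..Z range, ord('C') − ord('A') = 2
'5': 0..9 range, 52 + ord('5') − ord('0') = 57
'I': A..Z range, ord('I') − ord('A') = 8
't': a..z range, 26 + ord('t') − ord('a') = 45

Answer: 14 10 36 33 2 57 8 45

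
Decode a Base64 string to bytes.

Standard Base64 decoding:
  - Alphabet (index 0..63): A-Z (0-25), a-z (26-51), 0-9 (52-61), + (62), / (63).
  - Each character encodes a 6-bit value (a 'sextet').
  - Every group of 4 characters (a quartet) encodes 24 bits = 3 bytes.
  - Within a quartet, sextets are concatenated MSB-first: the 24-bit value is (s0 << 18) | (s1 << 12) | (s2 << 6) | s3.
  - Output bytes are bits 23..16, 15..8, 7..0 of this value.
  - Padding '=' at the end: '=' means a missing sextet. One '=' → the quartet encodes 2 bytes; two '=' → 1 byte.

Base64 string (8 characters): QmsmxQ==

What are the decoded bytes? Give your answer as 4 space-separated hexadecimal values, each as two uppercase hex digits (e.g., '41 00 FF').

After char 0 ('Q'=16): chars_in_quartet=1 acc=0x10 bytes_emitted=0
After char 1 ('m'=38): chars_in_quartet=2 acc=0x426 bytes_emitted=0
After char 2 ('s'=44): chars_in_quartet=3 acc=0x109AC bytes_emitted=0
After char 3 ('m'=38): chars_in_quartet=4 acc=0x426B26 -> emit 42 6B 26, reset; bytes_emitted=3
After char 4 ('x'=49): chars_in_quartet=1 acc=0x31 bytes_emitted=3
After char 5 ('Q'=16): chars_in_quartet=2 acc=0xC50 bytes_emitted=3
Padding '==': partial quartet acc=0xC50 -> emit C5; bytes_emitted=4

Answer: 42 6B 26 C5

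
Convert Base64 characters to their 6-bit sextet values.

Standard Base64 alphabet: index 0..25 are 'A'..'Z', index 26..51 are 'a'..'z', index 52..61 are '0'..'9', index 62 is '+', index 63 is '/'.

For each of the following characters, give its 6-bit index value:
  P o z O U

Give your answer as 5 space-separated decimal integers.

'P': A..Z range, ord('P') − ord('A') = 15
'o': a..z range, 26 + ord('o') − ord('a') = 40
'z': a..z range, 26 + ord('z') − ord('a') = 51
'O': A..Z range, ord('O') − ord('A') = 14
'U': A..Z range, ord('U') − ord('A') = 20

Answer: 15 40 51 14 20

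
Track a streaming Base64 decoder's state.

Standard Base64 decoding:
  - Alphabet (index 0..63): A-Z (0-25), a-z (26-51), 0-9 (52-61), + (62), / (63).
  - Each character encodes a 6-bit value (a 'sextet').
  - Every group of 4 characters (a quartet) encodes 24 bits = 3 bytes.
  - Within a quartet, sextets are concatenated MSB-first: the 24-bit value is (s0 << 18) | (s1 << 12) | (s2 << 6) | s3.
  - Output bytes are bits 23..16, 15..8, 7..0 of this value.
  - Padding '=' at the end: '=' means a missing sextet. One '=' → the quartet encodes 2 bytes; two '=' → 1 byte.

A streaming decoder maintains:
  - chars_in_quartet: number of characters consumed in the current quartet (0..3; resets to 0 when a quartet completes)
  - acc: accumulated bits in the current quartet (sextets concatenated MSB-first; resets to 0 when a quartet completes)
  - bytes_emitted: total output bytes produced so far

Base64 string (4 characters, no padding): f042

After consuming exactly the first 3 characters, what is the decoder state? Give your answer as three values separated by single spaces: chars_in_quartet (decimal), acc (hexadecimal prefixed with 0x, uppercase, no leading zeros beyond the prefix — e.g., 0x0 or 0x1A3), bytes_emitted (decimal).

Answer: 3 0x1FD38 0

Derivation:
After char 0 ('f'=31): chars_in_quartet=1 acc=0x1F bytes_emitted=0
After char 1 ('0'=52): chars_in_quartet=2 acc=0x7F4 bytes_emitted=0
After char 2 ('4'=56): chars_in_quartet=3 acc=0x1FD38 bytes_emitted=0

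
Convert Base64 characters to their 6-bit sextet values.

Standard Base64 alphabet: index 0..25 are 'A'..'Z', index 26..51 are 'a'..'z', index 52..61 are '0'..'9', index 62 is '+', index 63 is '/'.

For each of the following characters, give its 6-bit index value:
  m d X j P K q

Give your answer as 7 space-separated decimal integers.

Answer: 38 29 23 35 15 10 42

Derivation:
'm': a..z range, 26 + ord('m') − ord('a') = 38
'd': a..z range, 26 + ord('d') − ord('a') = 29
'X': A..Z range, ord('X') − ord('A') = 23
'j': a..z range, 26 + ord('j') − ord('a') = 35
'P': A..Z range, ord('P') − ord('A') = 15
'K': A..Z range, ord('K') − ord('A') = 10
'q': a..z range, 26 + ord('q') − ord('a') = 42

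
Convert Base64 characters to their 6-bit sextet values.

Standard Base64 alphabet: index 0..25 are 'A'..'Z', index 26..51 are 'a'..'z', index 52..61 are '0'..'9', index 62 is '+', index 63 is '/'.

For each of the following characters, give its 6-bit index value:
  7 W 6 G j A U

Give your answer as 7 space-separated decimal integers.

Answer: 59 22 58 6 35 0 20

Derivation:
'7': 0..9 range, 52 + ord('7') − ord('0') = 59
'W': A..Z range, ord('W') − ord('A') = 22
'6': 0..9 range, 52 + ord('6') − ord('0') = 58
'G': A..Z range, ord('G') − ord('A') = 6
'j': a..z range, 26 + ord('j') − ord('a') = 35
'A': A..Z range, ord('A') − ord('A') = 0
'U': A..Z range, ord('U') − ord('A') = 20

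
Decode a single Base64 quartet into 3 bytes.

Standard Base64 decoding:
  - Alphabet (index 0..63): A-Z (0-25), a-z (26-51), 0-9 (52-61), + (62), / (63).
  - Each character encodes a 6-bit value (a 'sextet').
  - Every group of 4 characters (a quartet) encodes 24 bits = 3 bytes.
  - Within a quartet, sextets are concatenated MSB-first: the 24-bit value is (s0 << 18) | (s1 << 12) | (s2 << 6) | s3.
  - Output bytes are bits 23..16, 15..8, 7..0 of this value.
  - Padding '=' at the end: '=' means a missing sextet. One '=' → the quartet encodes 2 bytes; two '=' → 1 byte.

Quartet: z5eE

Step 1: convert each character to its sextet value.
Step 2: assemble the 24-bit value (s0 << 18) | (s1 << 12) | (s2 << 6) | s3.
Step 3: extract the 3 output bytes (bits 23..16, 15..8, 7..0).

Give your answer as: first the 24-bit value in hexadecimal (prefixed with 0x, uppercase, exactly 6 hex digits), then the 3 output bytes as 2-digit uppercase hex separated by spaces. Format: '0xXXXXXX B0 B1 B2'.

Sextets: z=51, 5=57, e=30, E=4
24-bit: (51<<18) | (57<<12) | (30<<6) | 4
      = 0xCC0000 | 0x039000 | 0x000780 | 0x000004
      = 0xCF9784
Bytes: (v>>16)&0xFF=CF, (v>>8)&0xFF=97, v&0xFF=84

Answer: 0xCF9784 CF 97 84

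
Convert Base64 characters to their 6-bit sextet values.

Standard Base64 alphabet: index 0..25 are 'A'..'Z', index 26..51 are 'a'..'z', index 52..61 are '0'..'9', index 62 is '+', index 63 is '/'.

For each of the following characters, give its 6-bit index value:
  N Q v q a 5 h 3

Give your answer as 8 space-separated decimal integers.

'N': A..Z range, ord('N') − ord('A') = 13
'Q': A..Z range, ord('Q') − ord('A') = 16
'v': a..z range, 26 + ord('v') − ord('a') = 47
'q': a..z range, 26 + ord('q') − ord('a') = 42
'a': a..z range, 26 + ord('a') − ord('a') = 26
'5': 0..9 range, 52 + ord('5') − ord('0') = 57
'h': a..z range, 26 + ord('h') − ord('a') = 33
'3': 0..9 range, 52 + ord('3') − ord('0') = 55

Answer: 13 16 47 42 26 57 33 55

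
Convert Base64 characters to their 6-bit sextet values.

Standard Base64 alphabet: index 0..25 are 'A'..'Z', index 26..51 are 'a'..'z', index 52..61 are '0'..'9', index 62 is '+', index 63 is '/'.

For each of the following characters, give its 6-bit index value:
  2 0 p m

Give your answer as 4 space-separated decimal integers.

'2': 0..9 range, 52 + ord('2') − ord('0') = 54
'0': 0..9 range, 52 + ord('0') − ord('0') = 52
'p': a..z range, 26 + ord('p') − ord('a') = 41
'm': a..z range, 26 + ord('m') − ord('a') = 38

Answer: 54 52 41 38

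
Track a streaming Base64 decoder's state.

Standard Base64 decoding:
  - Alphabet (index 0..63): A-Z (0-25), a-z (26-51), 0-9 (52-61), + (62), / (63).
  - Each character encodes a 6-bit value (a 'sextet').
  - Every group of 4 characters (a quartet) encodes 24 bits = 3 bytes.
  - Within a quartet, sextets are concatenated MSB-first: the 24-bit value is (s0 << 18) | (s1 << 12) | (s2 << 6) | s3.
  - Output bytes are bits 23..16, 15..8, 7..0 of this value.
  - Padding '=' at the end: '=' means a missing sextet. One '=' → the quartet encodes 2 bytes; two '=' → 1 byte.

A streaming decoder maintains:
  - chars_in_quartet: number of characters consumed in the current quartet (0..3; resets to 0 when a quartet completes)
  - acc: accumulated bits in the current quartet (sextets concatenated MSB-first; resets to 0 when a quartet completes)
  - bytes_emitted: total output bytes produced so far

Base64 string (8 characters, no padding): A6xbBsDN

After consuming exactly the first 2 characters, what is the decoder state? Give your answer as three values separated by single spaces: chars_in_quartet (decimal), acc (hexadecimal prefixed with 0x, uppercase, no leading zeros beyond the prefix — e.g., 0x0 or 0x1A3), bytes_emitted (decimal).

After char 0 ('A'=0): chars_in_quartet=1 acc=0x0 bytes_emitted=0
After char 1 ('6'=58): chars_in_quartet=2 acc=0x3A bytes_emitted=0

Answer: 2 0x3A 0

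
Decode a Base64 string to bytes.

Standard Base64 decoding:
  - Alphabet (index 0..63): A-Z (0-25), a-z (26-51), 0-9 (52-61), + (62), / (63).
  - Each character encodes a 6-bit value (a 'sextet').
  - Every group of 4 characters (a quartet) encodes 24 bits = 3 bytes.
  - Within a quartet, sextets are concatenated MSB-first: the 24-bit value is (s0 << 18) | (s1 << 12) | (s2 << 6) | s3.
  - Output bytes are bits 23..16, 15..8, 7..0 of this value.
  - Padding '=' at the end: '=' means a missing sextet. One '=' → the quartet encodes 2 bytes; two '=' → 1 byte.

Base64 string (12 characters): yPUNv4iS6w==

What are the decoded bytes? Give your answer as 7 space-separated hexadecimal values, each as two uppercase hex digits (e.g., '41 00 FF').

Answer: C8 F5 0D BF 88 92 EB

Derivation:
After char 0 ('y'=50): chars_in_quartet=1 acc=0x32 bytes_emitted=0
After char 1 ('P'=15): chars_in_quartet=2 acc=0xC8F bytes_emitted=0
After char 2 ('U'=20): chars_in_quartet=3 acc=0x323D4 bytes_emitted=0
After char 3 ('N'=13): chars_in_quartet=4 acc=0xC8F50D -> emit C8 F5 0D, reset; bytes_emitted=3
After char 4 ('v'=47): chars_in_quartet=1 acc=0x2F bytes_emitted=3
After char 5 ('4'=56): chars_in_quartet=2 acc=0xBF8 bytes_emitted=3
After char 6 ('i'=34): chars_in_quartet=3 acc=0x2FE22 bytes_emitted=3
After char 7 ('S'=18): chars_in_quartet=4 acc=0xBF8892 -> emit BF 88 92, reset; bytes_emitted=6
After char 8 ('6'=58): chars_in_quartet=1 acc=0x3A bytes_emitted=6
After char 9 ('w'=48): chars_in_quartet=2 acc=0xEB0 bytes_emitted=6
Padding '==': partial quartet acc=0xEB0 -> emit EB; bytes_emitted=7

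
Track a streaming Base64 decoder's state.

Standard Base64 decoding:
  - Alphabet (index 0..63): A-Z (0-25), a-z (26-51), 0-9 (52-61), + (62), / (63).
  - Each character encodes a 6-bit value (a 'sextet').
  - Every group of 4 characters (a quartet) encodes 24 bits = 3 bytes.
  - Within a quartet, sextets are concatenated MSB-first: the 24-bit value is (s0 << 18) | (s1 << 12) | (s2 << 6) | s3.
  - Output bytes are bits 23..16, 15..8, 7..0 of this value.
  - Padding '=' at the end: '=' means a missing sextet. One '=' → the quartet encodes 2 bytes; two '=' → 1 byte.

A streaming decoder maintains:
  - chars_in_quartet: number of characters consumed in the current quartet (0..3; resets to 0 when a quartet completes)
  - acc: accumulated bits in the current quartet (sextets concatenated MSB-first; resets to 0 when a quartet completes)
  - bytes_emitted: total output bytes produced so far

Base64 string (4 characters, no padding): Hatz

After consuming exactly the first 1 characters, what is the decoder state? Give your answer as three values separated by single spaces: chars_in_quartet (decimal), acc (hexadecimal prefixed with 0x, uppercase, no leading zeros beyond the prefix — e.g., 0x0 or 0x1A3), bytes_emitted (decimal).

After char 0 ('H'=7): chars_in_quartet=1 acc=0x7 bytes_emitted=0

Answer: 1 0x7 0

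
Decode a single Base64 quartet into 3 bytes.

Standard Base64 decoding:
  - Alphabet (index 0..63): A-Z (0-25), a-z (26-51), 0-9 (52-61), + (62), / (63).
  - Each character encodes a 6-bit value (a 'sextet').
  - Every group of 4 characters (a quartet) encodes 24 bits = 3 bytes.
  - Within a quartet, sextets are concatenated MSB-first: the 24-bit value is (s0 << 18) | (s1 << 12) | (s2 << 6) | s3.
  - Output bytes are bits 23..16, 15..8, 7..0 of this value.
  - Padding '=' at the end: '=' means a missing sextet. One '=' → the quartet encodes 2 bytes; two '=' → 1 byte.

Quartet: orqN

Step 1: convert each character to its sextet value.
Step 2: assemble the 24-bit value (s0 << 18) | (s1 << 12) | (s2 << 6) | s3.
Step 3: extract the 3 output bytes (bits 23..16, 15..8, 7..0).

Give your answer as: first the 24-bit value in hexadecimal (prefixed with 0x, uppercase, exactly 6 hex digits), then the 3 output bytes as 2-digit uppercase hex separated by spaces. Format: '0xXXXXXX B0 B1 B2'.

Sextets: o=40, r=43, q=42, N=13
24-bit: (40<<18) | (43<<12) | (42<<6) | 13
      = 0xA00000 | 0x02B000 | 0x000A80 | 0x00000D
      = 0xA2BA8D
Bytes: (v>>16)&0xFF=A2, (v>>8)&0xFF=BA, v&0xFF=8D

Answer: 0xA2BA8D A2 BA 8D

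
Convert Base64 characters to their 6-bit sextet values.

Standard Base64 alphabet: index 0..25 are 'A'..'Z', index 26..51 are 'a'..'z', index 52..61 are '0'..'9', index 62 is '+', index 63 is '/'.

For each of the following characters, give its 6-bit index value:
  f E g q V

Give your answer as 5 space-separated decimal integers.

'f': a..z range, 26 + ord('f') − ord('a') = 31
'E': A..Z range, ord('E') − ord('A') = 4
'g': a..z range, 26 + ord('g') − ord('a') = 32
'q': a..z range, 26 + ord('q') − ord('a') = 42
'V': A..Z range, ord('V') − ord('A') = 21

Answer: 31 4 32 42 21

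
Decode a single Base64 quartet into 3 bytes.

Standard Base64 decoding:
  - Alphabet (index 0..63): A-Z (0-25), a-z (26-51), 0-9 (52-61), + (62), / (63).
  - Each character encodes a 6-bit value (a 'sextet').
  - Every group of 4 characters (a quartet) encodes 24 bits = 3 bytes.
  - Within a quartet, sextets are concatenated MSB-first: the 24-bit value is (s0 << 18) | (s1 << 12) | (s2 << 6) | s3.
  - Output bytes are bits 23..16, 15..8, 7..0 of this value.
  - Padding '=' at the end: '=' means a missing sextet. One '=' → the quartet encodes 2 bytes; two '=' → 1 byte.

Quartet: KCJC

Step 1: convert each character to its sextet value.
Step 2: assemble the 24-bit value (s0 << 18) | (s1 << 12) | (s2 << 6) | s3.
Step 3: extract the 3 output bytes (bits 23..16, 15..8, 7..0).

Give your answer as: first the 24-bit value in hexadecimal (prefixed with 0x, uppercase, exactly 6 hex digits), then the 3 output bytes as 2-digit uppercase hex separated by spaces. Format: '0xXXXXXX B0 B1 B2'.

Sextets: K=10, C=2, J=9, C=2
24-bit: (10<<18) | (2<<12) | (9<<6) | 2
      = 0x280000 | 0x002000 | 0x000240 | 0x000002
      = 0x282242
Bytes: (v>>16)&0xFF=28, (v>>8)&0xFF=22, v&0xFF=42

Answer: 0x282242 28 22 42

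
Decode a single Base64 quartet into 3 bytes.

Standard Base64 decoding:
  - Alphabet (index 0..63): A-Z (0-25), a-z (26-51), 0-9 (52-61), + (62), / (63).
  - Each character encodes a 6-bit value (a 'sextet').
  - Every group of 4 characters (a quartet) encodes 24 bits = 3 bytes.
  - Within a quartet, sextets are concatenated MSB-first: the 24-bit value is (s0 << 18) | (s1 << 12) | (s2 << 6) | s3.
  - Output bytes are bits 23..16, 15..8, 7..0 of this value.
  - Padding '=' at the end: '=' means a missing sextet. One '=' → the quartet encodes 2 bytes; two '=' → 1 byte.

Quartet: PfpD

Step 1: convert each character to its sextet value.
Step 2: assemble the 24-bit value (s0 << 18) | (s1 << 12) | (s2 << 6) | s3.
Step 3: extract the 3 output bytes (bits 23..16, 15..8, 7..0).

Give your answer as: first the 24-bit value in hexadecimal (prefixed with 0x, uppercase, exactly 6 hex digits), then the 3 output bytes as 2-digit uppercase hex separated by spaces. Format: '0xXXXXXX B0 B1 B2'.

Answer: 0x3DFA43 3D FA 43

Derivation:
Sextets: P=15, f=31, p=41, D=3
24-bit: (15<<18) | (31<<12) | (41<<6) | 3
      = 0x3C0000 | 0x01F000 | 0x000A40 | 0x000003
      = 0x3DFA43
Bytes: (v>>16)&0xFF=3D, (v>>8)&0xFF=FA, v&0xFF=43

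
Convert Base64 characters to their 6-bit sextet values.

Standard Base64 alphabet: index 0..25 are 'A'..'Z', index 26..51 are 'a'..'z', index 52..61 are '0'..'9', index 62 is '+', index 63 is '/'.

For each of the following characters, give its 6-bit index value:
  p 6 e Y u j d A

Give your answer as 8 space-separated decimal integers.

'p': a..z range, 26 + ord('p') − ord('a') = 41
'6': 0..9 range, 52 + ord('6') − ord('0') = 58
'e': a..z range, 26 + ord('e') − ord('a') = 30
'Y': A..Z range, ord('Y') − ord('A') = 24
'u': a..z range, 26 + ord('u') − ord('a') = 46
'j': a..z range, 26 + ord('j') − ord('a') = 35
'd': a..z range, 26 + ord('d') − ord('a') = 29
'A': A..Z range, ord('A') − ord('A') = 0

Answer: 41 58 30 24 46 35 29 0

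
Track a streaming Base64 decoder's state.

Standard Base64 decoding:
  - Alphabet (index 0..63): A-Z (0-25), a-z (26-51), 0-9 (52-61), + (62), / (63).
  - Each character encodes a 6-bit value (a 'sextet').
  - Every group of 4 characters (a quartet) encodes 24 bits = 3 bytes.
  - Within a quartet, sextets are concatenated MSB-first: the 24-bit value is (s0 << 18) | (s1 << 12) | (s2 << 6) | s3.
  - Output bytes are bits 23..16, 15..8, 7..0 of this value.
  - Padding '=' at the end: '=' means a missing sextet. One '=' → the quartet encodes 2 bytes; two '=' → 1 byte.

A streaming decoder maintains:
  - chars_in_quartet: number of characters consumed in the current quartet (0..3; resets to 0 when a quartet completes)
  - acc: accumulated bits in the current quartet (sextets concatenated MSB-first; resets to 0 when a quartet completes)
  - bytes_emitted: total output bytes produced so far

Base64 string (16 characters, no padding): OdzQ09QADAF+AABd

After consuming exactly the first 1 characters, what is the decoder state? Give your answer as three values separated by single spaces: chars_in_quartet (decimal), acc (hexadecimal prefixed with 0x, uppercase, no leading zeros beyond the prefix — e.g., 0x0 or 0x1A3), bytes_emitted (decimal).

After char 0 ('O'=14): chars_in_quartet=1 acc=0xE bytes_emitted=0

Answer: 1 0xE 0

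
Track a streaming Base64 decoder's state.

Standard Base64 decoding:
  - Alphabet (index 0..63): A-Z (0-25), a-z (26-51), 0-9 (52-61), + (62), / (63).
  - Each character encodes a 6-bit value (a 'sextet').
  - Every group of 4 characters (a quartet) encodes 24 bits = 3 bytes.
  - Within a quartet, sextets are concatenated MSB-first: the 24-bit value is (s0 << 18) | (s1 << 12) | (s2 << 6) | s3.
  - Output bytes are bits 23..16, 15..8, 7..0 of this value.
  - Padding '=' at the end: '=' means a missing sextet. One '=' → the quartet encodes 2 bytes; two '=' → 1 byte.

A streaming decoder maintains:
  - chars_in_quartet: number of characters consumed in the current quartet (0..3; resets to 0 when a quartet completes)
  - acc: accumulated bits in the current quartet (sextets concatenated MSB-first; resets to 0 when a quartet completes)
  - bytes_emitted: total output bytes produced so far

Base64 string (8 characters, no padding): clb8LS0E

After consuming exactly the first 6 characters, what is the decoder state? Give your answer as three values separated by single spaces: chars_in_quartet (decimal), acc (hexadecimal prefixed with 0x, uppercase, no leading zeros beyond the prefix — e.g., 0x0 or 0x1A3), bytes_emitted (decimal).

Answer: 2 0x2D2 3

Derivation:
After char 0 ('c'=28): chars_in_quartet=1 acc=0x1C bytes_emitted=0
After char 1 ('l'=37): chars_in_quartet=2 acc=0x725 bytes_emitted=0
After char 2 ('b'=27): chars_in_quartet=3 acc=0x1C95B bytes_emitted=0
After char 3 ('8'=60): chars_in_quartet=4 acc=0x7256FC -> emit 72 56 FC, reset; bytes_emitted=3
After char 4 ('L'=11): chars_in_quartet=1 acc=0xB bytes_emitted=3
After char 5 ('S'=18): chars_in_quartet=2 acc=0x2D2 bytes_emitted=3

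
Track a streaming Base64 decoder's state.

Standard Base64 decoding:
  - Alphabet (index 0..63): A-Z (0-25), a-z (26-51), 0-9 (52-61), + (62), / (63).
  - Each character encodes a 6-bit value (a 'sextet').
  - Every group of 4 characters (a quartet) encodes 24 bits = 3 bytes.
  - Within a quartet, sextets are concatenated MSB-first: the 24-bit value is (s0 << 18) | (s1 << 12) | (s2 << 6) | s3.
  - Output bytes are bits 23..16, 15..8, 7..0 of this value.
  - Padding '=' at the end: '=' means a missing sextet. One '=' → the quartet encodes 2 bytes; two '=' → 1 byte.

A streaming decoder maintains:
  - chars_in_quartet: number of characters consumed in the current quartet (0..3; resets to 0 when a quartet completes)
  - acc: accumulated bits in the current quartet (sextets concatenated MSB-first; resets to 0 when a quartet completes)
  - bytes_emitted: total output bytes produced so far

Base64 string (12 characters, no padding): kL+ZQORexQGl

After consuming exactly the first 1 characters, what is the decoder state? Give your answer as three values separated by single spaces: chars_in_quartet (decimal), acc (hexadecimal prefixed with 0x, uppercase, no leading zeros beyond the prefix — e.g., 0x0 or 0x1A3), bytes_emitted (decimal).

Answer: 1 0x24 0

Derivation:
After char 0 ('k'=36): chars_in_quartet=1 acc=0x24 bytes_emitted=0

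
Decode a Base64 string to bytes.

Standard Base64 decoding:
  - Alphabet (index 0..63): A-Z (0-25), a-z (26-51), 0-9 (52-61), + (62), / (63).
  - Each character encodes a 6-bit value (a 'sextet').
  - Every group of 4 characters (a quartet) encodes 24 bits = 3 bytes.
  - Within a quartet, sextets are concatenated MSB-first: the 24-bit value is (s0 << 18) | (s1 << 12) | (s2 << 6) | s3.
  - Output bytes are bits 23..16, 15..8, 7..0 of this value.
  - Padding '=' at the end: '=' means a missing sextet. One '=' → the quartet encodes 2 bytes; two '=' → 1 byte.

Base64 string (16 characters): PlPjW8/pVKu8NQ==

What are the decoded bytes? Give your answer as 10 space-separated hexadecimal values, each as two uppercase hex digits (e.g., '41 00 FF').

Answer: 3E 53 E3 5B CF E9 54 AB BC 35

Derivation:
After char 0 ('P'=15): chars_in_quartet=1 acc=0xF bytes_emitted=0
After char 1 ('l'=37): chars_in_quartet=2 acc=0x3E5 bytes_emitted=0
After char 2 ('P'=15): chars_in_quartet=3 acc=0xF94F bytes_emitted=0
After char 3 ('j'=35): chars_in_quartet=4 acc=0x3E53E3 -> emit 3E 53 E3, reset; bytes_emitted=3
After char 4 ('W'=22): chars_in_quartet=1 acc=0x16 bytes_emitted=3
After char 5 ('8'=60): chars_in_quartet=2 acc=0x5BC bytes_emitted=3
After char 6 ('/'=63): chars_in_quartet=3 acc=0x16F3F bytes_emitted=3
After char 7 ('p'=41): chars_in_quartet=4 acc=0x5BCFE9 -> emit 5B CF E9, reset; bytes_emitted=6
After char 8 ('V'=21): chars_in_quartet=1 acc=0x15 bytes_emitted=6
After char 9 ('K'=10): chars_in_quartet=2 acc=0x54A bytes_emitted=6
After char 10 ('u'=46): chars_in_quartet=3 acc=0x152AE bytes_emitted=6
After char 11 ('8'=60): chars_in_quartet=4 acc=0x54ABBC -> emit 54 AB BC, reset; bytes_emitted=9
After char 12 ('N'=13): chars_in_quartet=1 acc=0xD bytes_emitted=9
After char 13 ('Q'=16): chars_in_quartet=2 acc=0x350 bytes_emitted=9
Padding '==': partial quartet acc=0x350 -> emit 35; bytes_emitted=10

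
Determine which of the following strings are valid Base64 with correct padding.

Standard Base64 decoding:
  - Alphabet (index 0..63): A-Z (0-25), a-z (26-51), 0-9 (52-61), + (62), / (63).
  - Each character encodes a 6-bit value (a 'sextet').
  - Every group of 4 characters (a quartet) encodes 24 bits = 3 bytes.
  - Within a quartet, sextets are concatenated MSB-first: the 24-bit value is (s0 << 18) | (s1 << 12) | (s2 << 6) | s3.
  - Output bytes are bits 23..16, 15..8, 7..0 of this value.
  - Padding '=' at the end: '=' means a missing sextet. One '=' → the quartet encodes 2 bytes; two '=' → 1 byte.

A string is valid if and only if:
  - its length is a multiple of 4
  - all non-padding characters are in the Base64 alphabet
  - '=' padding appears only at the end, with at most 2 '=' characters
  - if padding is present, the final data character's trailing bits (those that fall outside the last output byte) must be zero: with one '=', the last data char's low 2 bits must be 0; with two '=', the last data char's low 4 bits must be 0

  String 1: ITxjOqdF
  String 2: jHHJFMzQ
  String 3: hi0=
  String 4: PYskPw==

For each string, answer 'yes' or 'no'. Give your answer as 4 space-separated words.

Answer: yes yes yes yes

Derivation:
String 1: 'ITxjOqdF' → valid
String 2: 'jHHJFMzQ' → valid
String 3: 'hi0=' → valid
String 4: 'PYskPw==' → valid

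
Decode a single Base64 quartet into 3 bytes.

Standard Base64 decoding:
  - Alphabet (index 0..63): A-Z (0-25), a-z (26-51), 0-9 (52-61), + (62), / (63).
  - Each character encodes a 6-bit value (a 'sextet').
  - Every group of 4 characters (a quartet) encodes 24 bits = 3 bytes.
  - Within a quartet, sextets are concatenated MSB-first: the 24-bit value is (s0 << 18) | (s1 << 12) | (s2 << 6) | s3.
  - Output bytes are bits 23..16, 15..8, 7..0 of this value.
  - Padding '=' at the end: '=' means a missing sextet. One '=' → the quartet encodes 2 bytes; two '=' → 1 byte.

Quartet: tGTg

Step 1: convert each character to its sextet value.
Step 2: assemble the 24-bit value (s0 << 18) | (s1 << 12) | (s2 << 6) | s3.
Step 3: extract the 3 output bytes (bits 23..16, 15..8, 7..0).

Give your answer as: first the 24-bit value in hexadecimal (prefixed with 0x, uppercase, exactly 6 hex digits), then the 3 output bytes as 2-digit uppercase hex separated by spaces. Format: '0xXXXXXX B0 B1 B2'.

Sextets: t=45, G=6, T=19, g=32
24-bit: (45<<18) | (6<<12) | (19<<6) | 32
      = 0xB40000 | 0x006000 | 0x0004C0 | 0x000020
      = 0xB464E0
Bytes: (v>>16)&0xFF=B4, (v>>8)&0xFF=64, v&0xFF=E0

Answer: 0xB464E0 B4 64 E0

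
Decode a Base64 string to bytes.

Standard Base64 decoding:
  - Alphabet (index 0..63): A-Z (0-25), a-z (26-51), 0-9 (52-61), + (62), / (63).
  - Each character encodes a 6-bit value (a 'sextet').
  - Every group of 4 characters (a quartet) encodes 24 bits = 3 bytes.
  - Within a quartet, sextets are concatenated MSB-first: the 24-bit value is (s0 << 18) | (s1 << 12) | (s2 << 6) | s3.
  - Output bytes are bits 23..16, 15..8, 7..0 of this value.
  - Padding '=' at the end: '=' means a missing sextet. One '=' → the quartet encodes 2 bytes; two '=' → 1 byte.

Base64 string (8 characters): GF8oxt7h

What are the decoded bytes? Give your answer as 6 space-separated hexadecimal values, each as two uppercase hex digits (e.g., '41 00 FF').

After char 0 ('G'=6): chars_in_quartet=1 acc=0x6 bytes_emitted=0
After char 1 ('F'=5): chars_in_quartet=2 acc=0x185 bytes_emitted=0
After char 2 ('8'=60): chars_in_quartet=3 acc=0x617C bytes_emitted=0
After char 3 ('o'=40): chars_in_quartet=4 acc=0x185F28 -> emit 18 5F 28, reset; bytes_emitted=3
After char 4 ('x'=49): chars_in_quartet=1 acc=0x31 bytes_emitted=3
After char 5 ('t'=45): chars_in_quartet=2 acc=0xC6D bytes_emitted=3
After char 6 ('7'=59): chars_in_quartet=3 acc=0x31B7B bytes_emitted=3
After char 7 ('h'=33): chars_in_quartet=4 acc=0xC6DEE1 -> emit C6 DE E1, reset; bytes_emitted=6

Answer: 18 5F 28 C6 DE E1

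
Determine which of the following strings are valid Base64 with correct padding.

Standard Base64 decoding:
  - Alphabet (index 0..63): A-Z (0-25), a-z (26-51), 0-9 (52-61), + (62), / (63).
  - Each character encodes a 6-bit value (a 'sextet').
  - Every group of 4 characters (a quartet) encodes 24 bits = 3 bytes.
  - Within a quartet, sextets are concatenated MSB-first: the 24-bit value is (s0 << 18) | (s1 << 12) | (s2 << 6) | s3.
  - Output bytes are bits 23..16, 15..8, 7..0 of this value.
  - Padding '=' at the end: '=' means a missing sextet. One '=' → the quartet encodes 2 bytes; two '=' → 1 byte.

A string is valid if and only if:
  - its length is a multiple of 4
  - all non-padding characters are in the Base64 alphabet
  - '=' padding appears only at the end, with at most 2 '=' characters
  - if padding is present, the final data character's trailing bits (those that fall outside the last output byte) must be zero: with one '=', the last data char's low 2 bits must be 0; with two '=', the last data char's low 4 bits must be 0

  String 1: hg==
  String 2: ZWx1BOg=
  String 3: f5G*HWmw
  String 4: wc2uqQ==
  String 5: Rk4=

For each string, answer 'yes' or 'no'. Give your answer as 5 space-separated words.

Answer: yes yes no yes yes

Derivation:
String 1: 'hg==' → valid
String 2: 'ZWx1BOg=' → valid
String 3: 'f5G*HWmw' → invalid (bad char(s): ['*'])
String 4: 'wc2uqQ==' → valid
String 5: 'Rk4=' → valid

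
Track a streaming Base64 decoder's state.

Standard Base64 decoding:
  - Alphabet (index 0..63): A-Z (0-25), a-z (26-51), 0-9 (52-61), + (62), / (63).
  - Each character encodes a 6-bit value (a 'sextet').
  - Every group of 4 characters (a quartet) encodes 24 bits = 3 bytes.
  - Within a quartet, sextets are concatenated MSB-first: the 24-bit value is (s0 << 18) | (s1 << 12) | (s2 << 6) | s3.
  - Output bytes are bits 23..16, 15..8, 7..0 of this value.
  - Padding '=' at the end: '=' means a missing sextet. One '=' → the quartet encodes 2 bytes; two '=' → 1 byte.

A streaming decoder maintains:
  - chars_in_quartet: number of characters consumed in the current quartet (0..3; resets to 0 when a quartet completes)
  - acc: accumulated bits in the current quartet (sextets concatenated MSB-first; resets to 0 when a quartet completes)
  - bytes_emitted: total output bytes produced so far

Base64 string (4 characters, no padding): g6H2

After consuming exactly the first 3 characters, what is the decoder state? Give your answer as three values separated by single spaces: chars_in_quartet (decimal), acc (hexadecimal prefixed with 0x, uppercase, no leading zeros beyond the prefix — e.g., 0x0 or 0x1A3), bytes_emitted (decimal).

After char 0 ('g'=32): chars_in_quartet=1 acc=0x20 bytes_emitted=0
After char 1 ('6'=58): chars_in_quartet=2 acc=0x83A bytes_emitted=0
After char 2 ('H'=7): chars_in_quartet=3 acc=0x20E87 bytes_emitted=0

Answer: 3 0x20E87 0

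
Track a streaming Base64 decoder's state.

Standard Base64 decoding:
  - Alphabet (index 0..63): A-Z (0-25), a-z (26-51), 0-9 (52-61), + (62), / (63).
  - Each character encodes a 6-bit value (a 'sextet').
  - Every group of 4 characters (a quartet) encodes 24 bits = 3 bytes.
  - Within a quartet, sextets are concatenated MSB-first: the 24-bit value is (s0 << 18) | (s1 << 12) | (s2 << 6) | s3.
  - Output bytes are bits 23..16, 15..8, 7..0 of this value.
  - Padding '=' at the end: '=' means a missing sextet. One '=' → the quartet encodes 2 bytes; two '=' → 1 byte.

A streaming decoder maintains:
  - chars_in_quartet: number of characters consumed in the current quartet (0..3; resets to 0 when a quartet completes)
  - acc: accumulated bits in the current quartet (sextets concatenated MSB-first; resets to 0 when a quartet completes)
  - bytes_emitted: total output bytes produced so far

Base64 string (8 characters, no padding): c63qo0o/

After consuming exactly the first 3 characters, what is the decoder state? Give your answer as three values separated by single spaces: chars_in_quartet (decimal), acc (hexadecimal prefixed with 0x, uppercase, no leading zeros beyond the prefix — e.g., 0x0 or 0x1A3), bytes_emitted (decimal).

After char 0 ('c'=28): chars_in_quartet=1 acc=0x1C bytes_emitted=0
After char 1 ('6'=58): chars_in_quartet=2 acc=0x73A bytes_emitted=0
After char 2 ('3'=55): chars_in_quartet=3 acc=0x1CEB7 bytes_emitted=0

Answer: 3 0x1CEB7 0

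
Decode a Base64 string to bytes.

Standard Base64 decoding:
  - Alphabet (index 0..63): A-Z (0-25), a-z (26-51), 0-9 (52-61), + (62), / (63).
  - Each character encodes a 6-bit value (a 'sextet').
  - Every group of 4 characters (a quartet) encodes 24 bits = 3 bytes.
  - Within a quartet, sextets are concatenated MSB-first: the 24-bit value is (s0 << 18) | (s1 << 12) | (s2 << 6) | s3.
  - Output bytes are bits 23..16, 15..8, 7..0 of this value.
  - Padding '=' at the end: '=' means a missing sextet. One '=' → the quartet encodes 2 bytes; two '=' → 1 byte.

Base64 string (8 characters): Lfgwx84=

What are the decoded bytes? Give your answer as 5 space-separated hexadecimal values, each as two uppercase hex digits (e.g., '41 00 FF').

After char 0 ('L'=11): chars_in_quartet=1 acc=0xB bytes_emitted=0
After char 1 ('f'=31): chars_in_quartet=2 acc=0x2DF bytes_emitted=0
After char 2 ('g'=32): chars_in_quartet=3 acc=0xB7E0 bytes_emitted=0
After char 3 ('w'=48): chars_in_quartet=4 acc=0x2DF830 -> emit 2D F8 30, reset; bytes_emitted=3
After char 4 ('x'=49): chars_in_quartet=1 acc=0x31 bytes_emitted=3
After char 5 ('8'=60): chars_in_quartet=2 acc=0xC7C bytes_emitted=3
After char 6 ('4'=56): chars_in_quartet=3 acc=0x31F38 bytes_emitted=3
Padding '=': partial quartet acc=0x31F38 -> emit C7 CE; bytes_emitted=5

Answer: 2D F8 30 C7 CE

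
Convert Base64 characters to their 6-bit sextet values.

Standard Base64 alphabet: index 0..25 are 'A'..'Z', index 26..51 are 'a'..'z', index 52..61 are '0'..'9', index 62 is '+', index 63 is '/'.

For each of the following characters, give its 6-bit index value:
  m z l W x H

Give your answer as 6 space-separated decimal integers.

Answer: 38 51 37 22 49 7

Derivation:
'm': a..z range, 26 + ord('m') − ord('a') = 38
'z': a..z range, 26 + ord('z') − ord('a') = 51
'l': a..z range, 26 + ord('l') − ord('a') = 37
'W': A..Z range, ord('W') − ord('A') = 22
'x': a..z range, 26 + ord('x') − ord('a') = 49
'H': A..Z range, ord('H') − ord('A') = 7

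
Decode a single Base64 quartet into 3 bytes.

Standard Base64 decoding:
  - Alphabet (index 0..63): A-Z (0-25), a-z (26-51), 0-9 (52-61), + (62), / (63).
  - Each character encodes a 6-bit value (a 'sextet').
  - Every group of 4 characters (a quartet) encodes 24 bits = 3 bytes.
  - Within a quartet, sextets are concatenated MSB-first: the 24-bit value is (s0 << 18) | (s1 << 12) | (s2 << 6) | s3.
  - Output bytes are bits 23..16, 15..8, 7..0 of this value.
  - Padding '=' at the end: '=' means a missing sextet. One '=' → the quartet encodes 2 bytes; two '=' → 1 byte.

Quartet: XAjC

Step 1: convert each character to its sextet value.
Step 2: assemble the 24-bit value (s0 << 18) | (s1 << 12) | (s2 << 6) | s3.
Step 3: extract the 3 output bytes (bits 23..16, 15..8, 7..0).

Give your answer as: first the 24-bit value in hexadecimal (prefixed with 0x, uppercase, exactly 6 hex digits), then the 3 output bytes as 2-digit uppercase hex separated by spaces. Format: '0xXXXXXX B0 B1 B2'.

Answer: 0x5C08C2 5C 08 C2

Derivation:
Sextets: X=23, A=0, j=35, C=2
24-bit: (23<<18) | (0<<12) | (35<<6) | 2
      = 0x5C0000 | 0x000000 | 0x0008C0 | 0x000002
      = 0x5C08C2
Bytes: (v>>16)&0xFF=5C, (v>>8)&0xFF=08, v&0xFF=C2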